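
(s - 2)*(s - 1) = s^2 - 3*s + 2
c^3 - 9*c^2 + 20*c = c*(c - 5)*(c - 4)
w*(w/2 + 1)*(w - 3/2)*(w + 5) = w^4/2 + 11*w^3/4 - w^2/4 - 15*w/2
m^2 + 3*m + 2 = (m + 1)*(m + 2)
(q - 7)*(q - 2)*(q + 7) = q^3 - 2*q^2 - 49*q + 98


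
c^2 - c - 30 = (c - 6)*(c + 5)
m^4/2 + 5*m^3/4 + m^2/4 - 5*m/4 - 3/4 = (m/2 + 1/2)*(m - 1)*(m + 1)*(m + 3/2)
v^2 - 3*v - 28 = (v - 7)*(v + 4)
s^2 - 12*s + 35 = (s - 7)*(s - 5)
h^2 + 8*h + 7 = (h + 1)*(h + 7)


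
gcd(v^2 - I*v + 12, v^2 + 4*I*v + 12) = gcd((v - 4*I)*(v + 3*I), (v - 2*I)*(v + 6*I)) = 1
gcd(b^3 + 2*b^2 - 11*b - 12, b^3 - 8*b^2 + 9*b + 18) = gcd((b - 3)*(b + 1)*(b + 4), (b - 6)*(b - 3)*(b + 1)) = b^2 - 2*b - 3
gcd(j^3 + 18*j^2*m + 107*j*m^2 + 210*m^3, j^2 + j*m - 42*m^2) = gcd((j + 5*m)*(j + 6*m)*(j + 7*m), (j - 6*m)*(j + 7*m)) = j + 7*m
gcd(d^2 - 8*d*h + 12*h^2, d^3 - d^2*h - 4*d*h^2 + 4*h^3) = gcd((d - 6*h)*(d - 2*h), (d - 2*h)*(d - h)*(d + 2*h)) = d - 2*h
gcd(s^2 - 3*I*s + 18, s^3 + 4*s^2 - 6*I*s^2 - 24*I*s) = s - 6*I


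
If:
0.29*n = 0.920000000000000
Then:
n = 3.17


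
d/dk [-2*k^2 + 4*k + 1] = 4 - 4*k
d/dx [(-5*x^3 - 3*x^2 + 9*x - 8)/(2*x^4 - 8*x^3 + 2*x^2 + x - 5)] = (10*x^6 + 12*x^5 - 88*x^4 + 198*x^3 - 138*x^2 + 62*x - 37)/(4*x^8 - 32*x^7 + 72*x^6 - 28*x^5 - 32*x^4 + 84*x^3 - 19*x^2 - 10*x + 25)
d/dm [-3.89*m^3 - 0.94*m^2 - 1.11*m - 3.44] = -11.67*m^2 - 1.88*m - 1.11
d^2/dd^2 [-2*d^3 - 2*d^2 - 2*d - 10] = -12*d - 4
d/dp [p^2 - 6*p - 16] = 2*p - 6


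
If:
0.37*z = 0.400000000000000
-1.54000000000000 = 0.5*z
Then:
No Solution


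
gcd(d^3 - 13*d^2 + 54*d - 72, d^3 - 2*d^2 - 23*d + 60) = d^2 - 7*d + 12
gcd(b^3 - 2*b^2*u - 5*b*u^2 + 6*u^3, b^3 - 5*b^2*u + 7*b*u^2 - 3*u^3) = b^2 - 4*b*u + 3*u^2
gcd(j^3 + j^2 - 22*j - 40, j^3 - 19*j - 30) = j^2 - 3*j - 10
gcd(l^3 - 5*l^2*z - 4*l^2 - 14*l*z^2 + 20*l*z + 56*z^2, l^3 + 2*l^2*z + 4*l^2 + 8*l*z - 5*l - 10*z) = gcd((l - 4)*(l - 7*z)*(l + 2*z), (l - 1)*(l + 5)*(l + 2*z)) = l + 2*z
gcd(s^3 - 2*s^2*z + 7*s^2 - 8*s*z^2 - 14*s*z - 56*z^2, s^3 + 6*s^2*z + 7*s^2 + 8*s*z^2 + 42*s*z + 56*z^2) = s^2 + 2*s*z + 7*s + 14*z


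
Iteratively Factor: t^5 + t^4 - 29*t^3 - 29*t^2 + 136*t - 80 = (t + 4)*(t^4 - 3*t^3 - 17*t^2 + 39*t - 20) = (t - 1)*(t + 4)*(t^3 - 2*t^2 - 19*t + 20) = (t - 1)^2*(t + 4)*(t^2 - t - 20) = (t - 5)*(t - 1)^2*(t + 4)*(t + 4)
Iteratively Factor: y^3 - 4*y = (y + 2)*(y^2 - 2*y) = (y - 2)*(y + 2)*(y)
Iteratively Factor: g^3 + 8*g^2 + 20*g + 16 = (g + 2)*(g^2 + 6*g + 8) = (g + 2)^2*(g + 4)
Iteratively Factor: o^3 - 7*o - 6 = (o + 1)*(o^2 - o - 6) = (o + 1)*(o + 2)*(o - 3)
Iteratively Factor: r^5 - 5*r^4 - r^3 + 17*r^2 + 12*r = (r + 1)*(r^4 - 6*r^3 + 5*r^2 + 12*r) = r*(r + 1)*(r^3 - 6*r^2 + 5*r + 12) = r*(r + 1)^2*(r^2 - 7*r + 12) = r*(r - 3)*(r + 1)^2*(r - 4)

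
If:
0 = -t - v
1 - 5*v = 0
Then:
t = -1/5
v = 1/5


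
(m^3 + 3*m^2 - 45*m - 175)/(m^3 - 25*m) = (m^2 - 2*m - 35)/(m*(m - 5))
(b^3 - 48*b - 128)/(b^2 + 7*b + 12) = (b^2 - 4*b - 32)/(b + 3)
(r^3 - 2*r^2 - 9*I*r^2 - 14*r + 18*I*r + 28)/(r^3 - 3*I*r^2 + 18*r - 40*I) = (r^2 - r*(2 + 7*I) + 14*I)/(r^2 - I*r + 20)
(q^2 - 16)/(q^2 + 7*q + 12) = (q - 4)/(q + 3)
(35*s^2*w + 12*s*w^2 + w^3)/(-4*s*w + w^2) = (-35*s^2 - 12*s*w - w^2)/(4*s - w)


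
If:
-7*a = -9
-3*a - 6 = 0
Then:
No Solution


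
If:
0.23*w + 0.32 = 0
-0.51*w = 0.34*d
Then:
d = 2.09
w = -1.39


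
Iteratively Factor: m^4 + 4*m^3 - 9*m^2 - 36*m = (m + 4)*(m^3 - 9*m) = (m + 3)*(m + 4)*(m^2 - 3*m) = m*(m + 3)*(m + 4)*(m - 3)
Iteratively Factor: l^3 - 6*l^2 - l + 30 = (l + 2)*(l^2 - 8*l + 15) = (l - 5)*(l + 2)*(l - 3)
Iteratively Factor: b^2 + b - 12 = (b - 3)*(b + 4)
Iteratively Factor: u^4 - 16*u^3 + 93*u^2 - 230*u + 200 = (u - 5)*(u^3 - 11*u^2 + 38*u - 40) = (u - 5)^2*(u^2 - 6*u + 8) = (u - 5)^2*(u - 4)*(u - 2)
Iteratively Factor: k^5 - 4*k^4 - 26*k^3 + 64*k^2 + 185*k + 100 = (k + 1)*(k^4 - 5*k^3 - 21*k^2 + 85*k + 100) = (k + 1)^2*(k^3 - 6*k^2 - 15*k + 100) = (k + 1)^2*(k + 4)*(k^2 - 10*k + 25) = (k - 5)*(k + 1)^2*(k + 4)*(k - 5)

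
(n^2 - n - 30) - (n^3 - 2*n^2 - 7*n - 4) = -n^3 + 3*n^2 + 6*n - 26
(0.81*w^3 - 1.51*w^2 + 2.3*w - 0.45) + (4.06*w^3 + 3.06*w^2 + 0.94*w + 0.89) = 4.87*w^3 + 1.55*w^2 + 3.24*w + 0.44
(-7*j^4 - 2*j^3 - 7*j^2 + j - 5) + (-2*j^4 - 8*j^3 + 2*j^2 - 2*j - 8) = -9*j^4 - 10*j^3 - 5*j^2 - j - 13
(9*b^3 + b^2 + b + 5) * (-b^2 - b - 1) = -9*b^5 - 10*b^4 - 11*b^3 - 7*b^2 - 6*b - 5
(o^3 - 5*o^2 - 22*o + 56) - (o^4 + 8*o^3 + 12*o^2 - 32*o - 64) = -o^4 - 7*o^3 - 17*o^2 + 10*o + 120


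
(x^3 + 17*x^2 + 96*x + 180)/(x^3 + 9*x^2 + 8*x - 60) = (x + 6)/(x - 2)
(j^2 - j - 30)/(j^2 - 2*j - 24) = (j + 5)/(j + 4)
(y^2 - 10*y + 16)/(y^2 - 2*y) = (y - 8)/y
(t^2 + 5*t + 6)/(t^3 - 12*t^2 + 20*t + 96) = (t + 3)/(t^2 - 14*t + 48)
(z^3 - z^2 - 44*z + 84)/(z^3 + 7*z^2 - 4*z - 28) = (z - 6)/(z + 2)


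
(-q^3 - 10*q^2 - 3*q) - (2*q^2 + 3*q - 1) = -q^3 - 12*q^2 - 6*q + 1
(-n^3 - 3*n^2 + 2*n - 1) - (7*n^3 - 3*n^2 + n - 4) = -8*n^3 + n + 3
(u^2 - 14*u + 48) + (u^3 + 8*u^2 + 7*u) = u^3 + 9*u^2 - 7*u + 48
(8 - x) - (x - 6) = 14 - 2*x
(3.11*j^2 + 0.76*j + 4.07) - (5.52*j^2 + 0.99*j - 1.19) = -2.41*j^2 - 0.23*j + 5.26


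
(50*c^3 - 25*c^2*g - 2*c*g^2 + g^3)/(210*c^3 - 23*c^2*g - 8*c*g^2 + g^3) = (10*c^2 - 7*c*g + g^2)/(42*c^2 - 13*c*g + g^2)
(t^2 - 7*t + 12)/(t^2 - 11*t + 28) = (t - 3)/(t - 7)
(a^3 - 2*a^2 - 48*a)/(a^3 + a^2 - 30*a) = (a - 8)/(a - 5)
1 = 1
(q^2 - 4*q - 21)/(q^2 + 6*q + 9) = (q - 7)/(q + 3)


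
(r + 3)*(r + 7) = r^2 + 10*r + 21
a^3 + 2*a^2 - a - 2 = (a - 1)*(a + 1)*(a + 2)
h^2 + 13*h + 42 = (h + 6)*(h + 7)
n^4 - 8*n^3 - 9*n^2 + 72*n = n*(n - 8)*(n - 3)*(n + 3)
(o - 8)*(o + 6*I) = o^2 - 8*o + 6*I*o - 48*I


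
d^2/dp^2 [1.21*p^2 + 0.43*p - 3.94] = 2.42000000000000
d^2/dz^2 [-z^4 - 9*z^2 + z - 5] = -12*z^2 - 18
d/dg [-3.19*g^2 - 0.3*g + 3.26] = -6.38*g - 0.3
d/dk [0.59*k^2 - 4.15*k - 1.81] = 1.18*k - 4.15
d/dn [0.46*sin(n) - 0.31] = 0.46*cos(n)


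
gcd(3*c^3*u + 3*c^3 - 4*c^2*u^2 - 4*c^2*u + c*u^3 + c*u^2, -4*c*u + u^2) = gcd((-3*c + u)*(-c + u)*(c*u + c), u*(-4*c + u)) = 1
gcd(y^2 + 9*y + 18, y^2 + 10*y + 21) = y + 3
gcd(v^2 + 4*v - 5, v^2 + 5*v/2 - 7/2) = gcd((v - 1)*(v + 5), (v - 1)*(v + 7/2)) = v - 1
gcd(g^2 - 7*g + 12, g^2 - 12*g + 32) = g - 4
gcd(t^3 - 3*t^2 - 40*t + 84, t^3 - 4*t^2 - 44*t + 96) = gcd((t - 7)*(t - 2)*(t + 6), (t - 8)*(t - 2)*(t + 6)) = t^2 + 4*t - 12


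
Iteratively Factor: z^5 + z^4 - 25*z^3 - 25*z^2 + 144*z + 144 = (z - 4)*(z^4 + 5*z^3 - 5*z^2 - 45*z - 36) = (z - 4)*(z + 1)*(z^3 + 4*z^2 - 9*z - 36) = (z - 4)*(z + 1)*(z + 4)*(z^2 - 9) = (z - 4)*(z + 1)*(z + 3)*(z + 4)*(z - 3)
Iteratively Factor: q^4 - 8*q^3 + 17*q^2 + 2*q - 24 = (q - 3)*(q^3 - 5*q^2 + 2*q + 8) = (q - 3)*(q - 2)*(q^2 - 3*q - 4) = (q - 3)*(q - 2)*(q + 1)*(q - 4)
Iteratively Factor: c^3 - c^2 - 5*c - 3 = (c - 3)*(c^2 + 2*c + 1) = (c - 3)*(c + 1)*(c + 1)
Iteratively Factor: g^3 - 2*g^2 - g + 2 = (g - 2)*(g^2 - 1) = (g - 2)*(g + 1)*(g - 1)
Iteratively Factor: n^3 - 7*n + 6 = (n - 1)*(n^2 + n - 6) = (n - 2)*(n - 1)*(n + 3)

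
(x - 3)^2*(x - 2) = x^3 - 8*x^2 + 21*x - 18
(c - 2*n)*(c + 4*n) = c^2 + 2*c*n - 8*n^2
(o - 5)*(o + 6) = o^2 + o - 30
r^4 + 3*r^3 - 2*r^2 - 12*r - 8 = (r - 2)*(r + 1)*(r + 2)^2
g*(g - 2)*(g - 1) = g^3 - 3*g^2 + 2*g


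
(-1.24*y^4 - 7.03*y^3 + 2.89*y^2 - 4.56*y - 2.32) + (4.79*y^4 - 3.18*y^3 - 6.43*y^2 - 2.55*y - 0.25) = 3.55*y^4 - 10.21*y^3 - 3.54*y^2 - 7.11*y - 2.57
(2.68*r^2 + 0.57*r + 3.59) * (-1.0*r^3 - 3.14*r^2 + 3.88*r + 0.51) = -2.68*r^5 - 8.9852*r^4 + 5.0186*r^3 - 7.6942*r^2 + 14.2199*r + 1.8309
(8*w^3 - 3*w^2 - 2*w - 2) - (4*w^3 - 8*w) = 4*w^3 - 3*w^2 + 6*w - 2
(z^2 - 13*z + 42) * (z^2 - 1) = z^4 - 13*z^3 + 41*z^2 + 13*z - 42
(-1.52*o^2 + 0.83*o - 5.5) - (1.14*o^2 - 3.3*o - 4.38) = -2.66*o^2 + 4.13*o - 1.12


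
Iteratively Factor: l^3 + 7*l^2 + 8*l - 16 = (l + 4)*(l^2 + 3*l - 4) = (l - 1)*(l + 4)*(l + 4)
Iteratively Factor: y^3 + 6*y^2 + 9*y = (y + 3)*(y^2 + 3*y) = (y + 3)^2*(y)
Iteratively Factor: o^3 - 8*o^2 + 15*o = (o)*(o^2 - 8*o + 15) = o*(o - 3)*(o - 5)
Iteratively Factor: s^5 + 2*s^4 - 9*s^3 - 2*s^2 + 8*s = (s + 4)*(s^4 - 2*s^3 - s^2 + 2*s) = (s + 1)*(s + 4)*(s^3 - 3*s^2 + 2*s) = (s - 1)*(s + 1)*(s + 4)*(s^2 - 2*s) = (s - 2)*(s - 1)*(s + 1)*(s + 4)*(s)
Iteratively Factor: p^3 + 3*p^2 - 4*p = (p)*(p^2 + 3*p - 4) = p*(p + 4)*(p - 1)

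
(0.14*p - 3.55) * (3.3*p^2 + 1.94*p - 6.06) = 0.462*p^3 - 11.4434*p^2 - 7.7354*p + 21.513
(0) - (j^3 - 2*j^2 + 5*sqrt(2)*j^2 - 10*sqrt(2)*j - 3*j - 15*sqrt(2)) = -j^3 - 5*sqrt(2)*j^2 + 2*j^2 + 3*j + 10*sqrt(2)*j + 15*sqrt(2)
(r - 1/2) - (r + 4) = -9/2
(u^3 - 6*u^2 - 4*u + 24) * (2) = 2*u^3 - 12*u^2 - 8*u + 48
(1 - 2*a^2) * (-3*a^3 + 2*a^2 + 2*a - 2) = 6*a^5 - 4*a^4 - 7*a^3 + 6*a^2 + 2*a - 2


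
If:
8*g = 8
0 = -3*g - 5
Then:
No Solution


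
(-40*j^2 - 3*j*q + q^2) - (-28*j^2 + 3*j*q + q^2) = -12*j^2 - 6*j*q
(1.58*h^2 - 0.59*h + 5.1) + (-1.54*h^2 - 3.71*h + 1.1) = 0.04*h^2 - 4.3*h + 6.2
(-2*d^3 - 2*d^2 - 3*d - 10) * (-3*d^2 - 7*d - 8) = 6*d^5 + 20*d^4 + 39*d^3 + 67*d^2 + 94*d + 80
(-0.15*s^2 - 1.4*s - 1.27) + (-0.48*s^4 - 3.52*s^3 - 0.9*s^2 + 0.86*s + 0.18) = -0.48*s^4 - 3.52*s^3 - 1.05*s^2 - 0.54*s - 1.09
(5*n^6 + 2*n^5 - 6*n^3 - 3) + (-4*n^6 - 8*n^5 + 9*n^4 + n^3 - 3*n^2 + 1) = n^6 - 6*n^5 + 9*n^4 - 5*n^3 - 3*n^2 - 2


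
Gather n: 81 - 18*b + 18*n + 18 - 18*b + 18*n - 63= -36*b + 36*n + 36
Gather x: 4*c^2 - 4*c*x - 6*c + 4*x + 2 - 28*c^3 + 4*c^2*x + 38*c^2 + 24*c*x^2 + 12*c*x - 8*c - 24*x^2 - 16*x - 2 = -28*c^3 + 42*c^2 - 14*c + x^2*(24*c - 24) + x*(4*c^2 + 8*c - 12)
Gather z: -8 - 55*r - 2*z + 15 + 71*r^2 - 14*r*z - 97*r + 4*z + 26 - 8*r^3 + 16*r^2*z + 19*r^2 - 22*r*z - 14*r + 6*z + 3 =-8*r^3 + 90*r^2 - 166*r + z*(16*r^2 - 36*r + 8) + 36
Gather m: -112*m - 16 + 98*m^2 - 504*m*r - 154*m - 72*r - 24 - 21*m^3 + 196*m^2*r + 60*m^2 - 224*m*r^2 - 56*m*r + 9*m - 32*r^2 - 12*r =-21*m^3 + m^2*(196*r + 158) + m*(-224*r^2 - 560*r - 257) - 32*r^2 - 84*r - 40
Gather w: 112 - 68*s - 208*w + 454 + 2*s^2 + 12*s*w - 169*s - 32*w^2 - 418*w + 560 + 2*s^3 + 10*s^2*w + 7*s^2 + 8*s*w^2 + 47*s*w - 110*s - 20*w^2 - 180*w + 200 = 2*s^3 + 9*s^2 - 347*s + w^2*(8*s - 52) + w*(10*s^2 + 59*s - 806) + 1326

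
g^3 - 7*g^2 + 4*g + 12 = (g - 6)*(g - 2)*(g + 1)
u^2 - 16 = (u - 4)*(u + 4)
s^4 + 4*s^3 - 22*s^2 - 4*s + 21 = (s - 3)*(s - 1)*(s + 1)*(s + 7)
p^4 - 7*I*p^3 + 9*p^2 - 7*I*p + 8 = (p - 8*I)*(p - I)*(p + I)^2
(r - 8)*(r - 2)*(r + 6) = r^3 - 4*r^2 - 44*r + 96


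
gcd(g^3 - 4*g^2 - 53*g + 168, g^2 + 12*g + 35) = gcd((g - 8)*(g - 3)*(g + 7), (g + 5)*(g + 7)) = g + 7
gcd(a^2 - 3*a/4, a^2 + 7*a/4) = a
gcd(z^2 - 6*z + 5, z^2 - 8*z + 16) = 1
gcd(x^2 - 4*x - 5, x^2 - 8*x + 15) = x - 5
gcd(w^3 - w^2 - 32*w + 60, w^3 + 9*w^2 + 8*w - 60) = w^2 + 4*w - 12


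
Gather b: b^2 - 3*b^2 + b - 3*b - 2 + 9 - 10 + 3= -2*b^2 - 2*b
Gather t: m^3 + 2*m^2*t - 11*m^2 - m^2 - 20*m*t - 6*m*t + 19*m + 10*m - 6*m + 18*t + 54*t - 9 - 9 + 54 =m^3 - 12*m^2 + 23*m + t*(2*m^2 - 26*m + 72) + 36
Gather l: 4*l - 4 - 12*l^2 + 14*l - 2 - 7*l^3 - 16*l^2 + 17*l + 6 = -7*l^3 - 28*l^2 + 35*l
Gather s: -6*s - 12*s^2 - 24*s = -12*s^2 - 30*s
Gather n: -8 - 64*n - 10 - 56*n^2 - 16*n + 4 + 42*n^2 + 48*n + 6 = -14*n^2 - 32*n - 8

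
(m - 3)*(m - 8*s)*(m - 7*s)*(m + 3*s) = m^4 - 12*m^3*s - 3*m^3 + 11*m^2*s^2 + 36*m^2*s + 168*m*s^3 - 33*m*s^2 - 504*s^3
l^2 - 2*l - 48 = (l - 8)*(l + 6)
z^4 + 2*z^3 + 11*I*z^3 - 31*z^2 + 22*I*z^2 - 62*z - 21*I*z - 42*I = (z + 2)*(z + I)*(z + 3*I)*(z + 7*I)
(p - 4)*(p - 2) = p^2 - 6*p + 8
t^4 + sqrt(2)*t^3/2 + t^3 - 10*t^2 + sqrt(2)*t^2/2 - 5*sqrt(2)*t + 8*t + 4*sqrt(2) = (t - 2)*(t - 1)*(t + 4)*(t + sqrt(2)/2)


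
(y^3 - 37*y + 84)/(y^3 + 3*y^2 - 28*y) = (y - 3)/y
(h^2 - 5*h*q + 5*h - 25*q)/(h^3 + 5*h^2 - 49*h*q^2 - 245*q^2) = (-h + 5*q)/(-h^2 + 49*q^2)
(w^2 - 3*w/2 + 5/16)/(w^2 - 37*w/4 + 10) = (w - 1/4)/(w - 8)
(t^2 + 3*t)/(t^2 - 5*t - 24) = t/(t - 8)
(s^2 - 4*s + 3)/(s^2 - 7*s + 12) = (s - 1)/(s - 4)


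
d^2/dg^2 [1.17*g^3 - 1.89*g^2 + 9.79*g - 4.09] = 7.02*g - 3.78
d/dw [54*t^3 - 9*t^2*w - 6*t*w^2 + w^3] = -9*t^2 - 12*t*w + 3*w^2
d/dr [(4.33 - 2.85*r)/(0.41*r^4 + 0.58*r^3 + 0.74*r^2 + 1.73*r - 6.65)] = (3.5055*r^4 - 3.7952*r^3 - 5.4252*r^2 - 6.4084*r + 11.4616)/(0.1681*r^8 + 0.4756*r^7 + 0.9432*r^6 + 2.277*r^5 - 2.8986*r^4 - 5.1536*r^3 - 6.8491*r^2 - 23.009*r + 44.2225)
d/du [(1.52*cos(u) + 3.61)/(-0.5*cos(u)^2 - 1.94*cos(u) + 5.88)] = (0.76*sin(u)^2 - 3.61*cos(u) - 16.701)*sin(u)/(0.5*cos(u)^2 + 1.94*cos(u) - 5.88)^2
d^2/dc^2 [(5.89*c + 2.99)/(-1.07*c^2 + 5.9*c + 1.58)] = ((2.14*c - 5.9)*(4.28*c - 11.8)*(5.89*c + 2.99) + (37.8138*c - 63.1034)*(-1.07*c^2 + 5.9*c + 1.58))/(-1.07*c^2 + 5.9*c + 1.58)^3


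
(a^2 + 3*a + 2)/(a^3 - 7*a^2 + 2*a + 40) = (a + 1)/(a^2 - 9*a + 20)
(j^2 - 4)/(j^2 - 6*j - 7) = (4 - j^2)/(-j^2 + 6*j + 7)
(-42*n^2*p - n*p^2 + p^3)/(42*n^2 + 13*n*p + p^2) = p*(-7*n + p)/(7*n + p)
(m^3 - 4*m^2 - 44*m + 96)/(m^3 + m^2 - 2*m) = (m^3 - 4*m^2 - 44*m + 96)/(m*(m^2 + m - 2))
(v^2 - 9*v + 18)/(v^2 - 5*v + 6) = (v - 6)/(v - 2)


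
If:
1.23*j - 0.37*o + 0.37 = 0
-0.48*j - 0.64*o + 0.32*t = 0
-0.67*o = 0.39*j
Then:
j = -0.26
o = 0.15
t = -0.09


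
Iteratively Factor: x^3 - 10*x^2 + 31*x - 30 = (x - 5)*(x^2 - 5*x + 6) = (x - 5)*(x - 2)*(x - 3)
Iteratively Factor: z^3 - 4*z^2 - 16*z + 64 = (z + 4)*(z^2 - 8*z + 16) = (z - 4)*(z + 4)*(z - 4)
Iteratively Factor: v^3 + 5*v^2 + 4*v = (v + 1)*(v^2 + 4*v) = (v + 1)*(v + 4)*(v)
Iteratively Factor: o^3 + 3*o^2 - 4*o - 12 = (o + 3)*(o^2 - 4) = (o - 2)*(o + 3)*(o + 2)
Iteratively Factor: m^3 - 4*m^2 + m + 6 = (m - 2)*(m^2 - 2*m - 3) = (m - 3)*(m - 2)*(m + 1)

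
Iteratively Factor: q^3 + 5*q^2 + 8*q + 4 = (q + 2)*(q^2 + 3*q + 2) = (q + 1)*(q + 2)*(q + 2)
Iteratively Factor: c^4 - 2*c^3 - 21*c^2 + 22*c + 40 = (c + 4)*(c^3 - 6*c^2 + 3*c + 10) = (c - 2)*(c + 4)*(c^2 - 4*c - 5) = (c - 5)*(c - 2)*(c + 4)*(c + 1)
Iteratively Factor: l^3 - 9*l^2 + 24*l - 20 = (l - 2)*(l^2 - 7*l + 10) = (l - 5)*(l - 2)*(l - 2)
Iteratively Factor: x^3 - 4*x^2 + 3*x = (x - 3)*(x^2 - x) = x*(x - 3)*(x - 1)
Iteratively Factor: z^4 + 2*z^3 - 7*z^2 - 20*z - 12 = (z + 2)*(z^3 - 7*z - 6) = (z + 2)^2*(z^2 - 2*z - 3) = (z - 3)*(z + 2)^2*(z + 1)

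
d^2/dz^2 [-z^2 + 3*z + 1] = -2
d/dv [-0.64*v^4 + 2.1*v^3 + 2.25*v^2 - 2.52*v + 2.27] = -2.56*v^3 + 6.3*v^2 + 4.5*v - 2.52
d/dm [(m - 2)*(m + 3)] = 2*m + 1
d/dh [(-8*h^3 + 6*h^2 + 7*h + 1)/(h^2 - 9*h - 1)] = (-8*h^4 + 144*h^3 - 37*h^2 - 14*h + 2)/(h^4 - 18*h^3 + 79*h^2 + 18*h + 1)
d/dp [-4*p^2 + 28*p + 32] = 28 - 8*p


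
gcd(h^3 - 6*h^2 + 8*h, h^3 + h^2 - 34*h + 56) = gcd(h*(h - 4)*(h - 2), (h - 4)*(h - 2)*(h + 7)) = h^2 - 6*h + 8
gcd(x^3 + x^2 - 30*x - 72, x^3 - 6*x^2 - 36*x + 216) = x - 6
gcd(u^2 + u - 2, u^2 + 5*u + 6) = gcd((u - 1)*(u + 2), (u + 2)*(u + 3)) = u + 2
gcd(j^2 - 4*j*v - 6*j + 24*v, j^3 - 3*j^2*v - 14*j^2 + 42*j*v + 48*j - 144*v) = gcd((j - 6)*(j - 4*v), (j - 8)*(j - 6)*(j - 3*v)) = j - 6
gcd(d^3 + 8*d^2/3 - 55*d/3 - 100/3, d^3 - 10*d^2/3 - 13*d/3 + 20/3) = d^2 - 7*d/3 - 20/3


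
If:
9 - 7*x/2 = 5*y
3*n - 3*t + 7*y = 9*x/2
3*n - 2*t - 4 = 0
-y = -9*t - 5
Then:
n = 2522/2517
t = -417/839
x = 1526/839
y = 442/839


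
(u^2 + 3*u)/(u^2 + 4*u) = (u + 3)/(u + 4)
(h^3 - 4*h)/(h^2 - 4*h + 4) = h*(h + 2)/(h - 2)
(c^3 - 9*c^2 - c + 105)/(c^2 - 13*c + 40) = (c^2 - 4*c - 21)/(c - 8)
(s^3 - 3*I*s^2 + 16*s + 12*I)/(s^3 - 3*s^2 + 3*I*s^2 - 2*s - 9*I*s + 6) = (s - 6*I)/(s - 3)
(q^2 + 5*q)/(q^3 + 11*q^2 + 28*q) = (q + 5)/(q^2 + 11*q + 28)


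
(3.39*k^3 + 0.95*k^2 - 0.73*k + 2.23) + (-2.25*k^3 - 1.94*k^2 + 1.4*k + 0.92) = 1.14*k^3 - 0.99*k^2 + 0.67*k + 3.15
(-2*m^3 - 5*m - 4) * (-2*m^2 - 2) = 4*m^5 + 14*m^3 + 8*m^2 + 10*m + 8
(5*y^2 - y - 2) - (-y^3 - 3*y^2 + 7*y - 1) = y^3 + 8*y^2 - 8*y - 1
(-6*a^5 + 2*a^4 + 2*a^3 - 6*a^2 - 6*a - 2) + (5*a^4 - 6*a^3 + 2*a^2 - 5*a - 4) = -6*a^5 + 7*a^4 - 4*a^3 - 4*a^2 - 11*a - 6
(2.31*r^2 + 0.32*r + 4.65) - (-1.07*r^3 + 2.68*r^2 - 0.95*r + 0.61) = 1.07*r^3 - 0.37*r^2 + 1.27*r + 4.04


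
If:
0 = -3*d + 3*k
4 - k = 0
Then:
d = 4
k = 4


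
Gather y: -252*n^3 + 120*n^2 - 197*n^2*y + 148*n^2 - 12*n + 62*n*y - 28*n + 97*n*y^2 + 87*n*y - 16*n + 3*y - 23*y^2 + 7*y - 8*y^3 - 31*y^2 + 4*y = -252*n^3 + 268*n^2 - 56*n - 8*y^3 + y^2*(97*n - 54) + y*(-197*n^2 + 149*n + 14)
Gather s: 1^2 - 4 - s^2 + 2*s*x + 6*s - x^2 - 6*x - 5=-s^2 + s*(2*x + 6) - x^2 - 6*x - 8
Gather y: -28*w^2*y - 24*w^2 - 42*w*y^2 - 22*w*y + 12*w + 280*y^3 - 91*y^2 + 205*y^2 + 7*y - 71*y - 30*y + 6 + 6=-24*w^2 + 12*w + 280*y^3 + y^2*(114 - 42*w) + y*(-28*w^2 - 22*w - 94) + 12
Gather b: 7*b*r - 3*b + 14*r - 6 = b*(7*r - 3) + 14*r - 6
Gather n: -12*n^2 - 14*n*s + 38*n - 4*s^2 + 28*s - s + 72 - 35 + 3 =-12*n^2 + n*(38 - 14*s) - 4*s^2 + 27*s + 40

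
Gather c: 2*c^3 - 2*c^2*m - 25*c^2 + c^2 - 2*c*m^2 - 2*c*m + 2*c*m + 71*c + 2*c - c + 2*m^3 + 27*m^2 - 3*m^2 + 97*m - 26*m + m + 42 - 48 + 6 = 2*c^3 + c^2*(-2*m - 24) + c*(72 - 2*m^2) + 2*m^3 + 24*m^2 + 72*m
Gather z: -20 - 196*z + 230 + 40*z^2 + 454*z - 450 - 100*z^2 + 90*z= -60*z^2 + 348*z - 240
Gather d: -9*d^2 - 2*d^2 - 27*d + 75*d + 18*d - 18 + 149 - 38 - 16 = -11*d^2 + 66*d + 77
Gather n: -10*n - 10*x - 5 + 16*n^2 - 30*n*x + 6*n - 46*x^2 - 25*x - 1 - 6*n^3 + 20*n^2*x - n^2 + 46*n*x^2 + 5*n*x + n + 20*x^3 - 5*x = -6*n^3 + n^2*(20*x + 15) + n*(46*x^2 - 25*x - 3) + 20*x^3 - 46*x^2 - 40*x - 6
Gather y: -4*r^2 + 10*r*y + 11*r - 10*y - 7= -4*r^2 + 11*r + y*(10*r - 10) - 7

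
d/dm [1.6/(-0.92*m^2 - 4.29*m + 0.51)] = (2.944*m + 6.864)/(0.92*m^2 + 4.29*m - 0.51)^2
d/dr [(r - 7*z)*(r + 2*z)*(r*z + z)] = z*(3*r^2 - 10*r*z + 2*r - 14*z^2 - 5*z)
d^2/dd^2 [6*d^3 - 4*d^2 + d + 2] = 36*d - 8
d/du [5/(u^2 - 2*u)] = 10*(1 - u)/(u^2*(u - 2)^2)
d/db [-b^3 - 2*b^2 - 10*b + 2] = -3*b^2 - 4*b - 10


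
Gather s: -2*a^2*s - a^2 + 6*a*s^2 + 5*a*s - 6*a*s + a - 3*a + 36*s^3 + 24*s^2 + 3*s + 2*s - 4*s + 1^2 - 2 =-a^2 - 2*a + 36*s^3 + s^2*(6*a + 24) + s*(-2*a^2 - a + 1) - 1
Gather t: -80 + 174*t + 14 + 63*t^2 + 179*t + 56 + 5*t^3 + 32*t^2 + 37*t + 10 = 5*t^3 + 95*t^2 + 390*t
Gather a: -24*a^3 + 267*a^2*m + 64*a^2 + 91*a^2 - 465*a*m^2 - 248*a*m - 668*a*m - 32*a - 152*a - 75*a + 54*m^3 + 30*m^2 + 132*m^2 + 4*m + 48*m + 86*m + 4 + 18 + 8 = -24*a^3 + a^2*(267*m + 155) + a*(-465*m^2 - 916*m - 259) + 54*m^3 + 162*m^2 + 138*m + 30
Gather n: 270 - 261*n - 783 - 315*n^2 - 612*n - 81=-315*n^2 - 873*n - 594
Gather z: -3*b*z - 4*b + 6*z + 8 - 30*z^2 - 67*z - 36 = -4*b - 30*z^2 + z*(-3*b - 61) - 28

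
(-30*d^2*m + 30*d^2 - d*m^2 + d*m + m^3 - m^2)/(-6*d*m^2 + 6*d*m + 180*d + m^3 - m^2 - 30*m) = (5*d*m - 5*d + m^2 - m)/(m^2 - m - 30)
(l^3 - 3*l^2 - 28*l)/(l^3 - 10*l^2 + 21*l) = (l + 4)/(l - 3)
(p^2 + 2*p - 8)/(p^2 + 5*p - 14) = (p + 4)/(p + 7)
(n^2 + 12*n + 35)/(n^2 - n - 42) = (n^2 + 12*n + 35)/(n^2 - n - 42)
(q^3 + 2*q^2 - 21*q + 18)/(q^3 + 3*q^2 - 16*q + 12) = (q - 3)/(q - 2)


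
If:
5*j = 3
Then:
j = 3/5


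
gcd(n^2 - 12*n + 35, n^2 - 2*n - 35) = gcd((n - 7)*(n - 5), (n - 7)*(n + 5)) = n - 7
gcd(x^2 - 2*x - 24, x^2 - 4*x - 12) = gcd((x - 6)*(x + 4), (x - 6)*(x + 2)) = x - 6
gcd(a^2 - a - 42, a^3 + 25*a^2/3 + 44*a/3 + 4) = a + 6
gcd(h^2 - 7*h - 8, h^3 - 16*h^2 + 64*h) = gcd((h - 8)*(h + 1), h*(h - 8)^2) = h - 8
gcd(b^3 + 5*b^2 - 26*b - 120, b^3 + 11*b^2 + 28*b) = b + 4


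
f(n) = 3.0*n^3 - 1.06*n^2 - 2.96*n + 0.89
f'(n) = 9.0*n^2 - 2.12*n - 2.96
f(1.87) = 11.27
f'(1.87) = 24.55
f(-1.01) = -0.29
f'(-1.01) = 8.36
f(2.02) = 15.31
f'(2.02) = 29.48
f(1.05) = 0.09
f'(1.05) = 4.74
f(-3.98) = -193.25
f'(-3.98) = 148.04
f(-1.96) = -19.97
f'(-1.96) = 35.77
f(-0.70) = 1.41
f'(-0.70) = 2.93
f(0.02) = 0.83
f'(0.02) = -3.00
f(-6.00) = -667.51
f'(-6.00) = 333.76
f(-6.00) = -667.51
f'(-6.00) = 333.76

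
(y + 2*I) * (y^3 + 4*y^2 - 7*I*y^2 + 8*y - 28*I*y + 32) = y^4 + 4*y^3 - 5*I*y^3 + 22*y^2 - 20*I*y^2 + 88*y + 16*I*y + 64*I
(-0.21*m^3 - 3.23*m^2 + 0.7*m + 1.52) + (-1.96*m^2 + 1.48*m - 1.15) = -0.21*m^3 - 5.19*m^2 + 2.18*m + 0.37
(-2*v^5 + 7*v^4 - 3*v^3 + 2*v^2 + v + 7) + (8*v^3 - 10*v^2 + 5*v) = -2*v^5 + 7*v^4 + 5*v^3 - 8*v^2 + 6*v + 7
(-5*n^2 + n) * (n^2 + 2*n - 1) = -5*n^4 - 9*n^3 + 7*n^2 - n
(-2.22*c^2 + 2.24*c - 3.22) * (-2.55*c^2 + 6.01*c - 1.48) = 5.661*c^4 - 19.0542*c^3 + 24.959*c^2 - 22.6674*c + 4.7656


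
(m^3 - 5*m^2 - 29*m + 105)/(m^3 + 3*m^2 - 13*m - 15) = (m - 7)/(m + 1)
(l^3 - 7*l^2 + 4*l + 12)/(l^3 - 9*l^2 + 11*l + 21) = (l^2 - 8*l + 12)/(l^2 - 10*l + 21)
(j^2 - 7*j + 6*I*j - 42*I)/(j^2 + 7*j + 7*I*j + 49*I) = (j^2 + j*(-7 + 6*I) - 42*I)/(j^2 + 7*j*(1 + I) + 49*I)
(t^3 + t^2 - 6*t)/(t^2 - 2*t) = t + 3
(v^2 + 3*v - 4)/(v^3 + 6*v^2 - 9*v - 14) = (v^2 + 3*v - 4)/(v^3 + 6*v^2 - 9*v - 14)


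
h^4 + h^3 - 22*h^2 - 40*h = h*(h - 5)*(h + 2)*(h + 4)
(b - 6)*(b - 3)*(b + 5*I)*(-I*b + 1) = -I*b^4 + 6*b^3 + 9*I*b^3 - 54*b^2 - 13*I*b^2 + 108*b - 45*I*b + 90*I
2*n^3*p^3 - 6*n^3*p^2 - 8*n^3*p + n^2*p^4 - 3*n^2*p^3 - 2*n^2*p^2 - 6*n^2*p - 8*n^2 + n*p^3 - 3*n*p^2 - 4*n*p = (2*n + p)*(p - 4)*(n*p + 1)*(n*p + n)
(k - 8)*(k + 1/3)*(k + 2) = k^3 - 17*k^2/3 - 18*k - 16/3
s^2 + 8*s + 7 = (s + 1)*(s + 7)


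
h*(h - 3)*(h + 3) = h^3 - 9*h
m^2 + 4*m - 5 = (m - 1)*(m + 5)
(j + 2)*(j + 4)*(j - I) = j^3 + 6*j^2 - I*j^2 + 8*j - 6*I*j - 8*I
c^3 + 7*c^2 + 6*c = c*(c + 1)*(c + 6)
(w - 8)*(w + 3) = w^2 - 5*w - 24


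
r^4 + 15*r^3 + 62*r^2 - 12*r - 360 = (r - 2)*(r + 5)*(r + 6)^2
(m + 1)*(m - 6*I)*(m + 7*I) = m^3 + m^2 + I*m^2 + 42*m + I*m + 42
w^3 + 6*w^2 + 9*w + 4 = (w + 1)^2*(w + 4)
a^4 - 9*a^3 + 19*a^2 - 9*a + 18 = (a - 6)*(a - 3)*(a - I)*(a + I)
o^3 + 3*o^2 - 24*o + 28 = (o - 2)^2*(o + 7)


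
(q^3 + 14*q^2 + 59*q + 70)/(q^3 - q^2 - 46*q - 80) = (q + 7)/(q - 8)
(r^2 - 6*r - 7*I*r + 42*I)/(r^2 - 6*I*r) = (r^2 - 6*r - 7*I*r + 42*I)/(r*(r - 6*I))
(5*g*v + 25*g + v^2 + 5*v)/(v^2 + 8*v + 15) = (5*g + v)/(v + 3)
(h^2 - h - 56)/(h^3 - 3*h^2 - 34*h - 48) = (h + 7)/(h^2 + 5*h + 6)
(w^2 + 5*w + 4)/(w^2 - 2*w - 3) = (w + 4)/(w - 3)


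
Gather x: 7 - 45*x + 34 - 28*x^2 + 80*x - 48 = -28*x^2 + 35*x - 7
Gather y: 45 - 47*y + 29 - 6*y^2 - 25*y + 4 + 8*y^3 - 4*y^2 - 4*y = 8*y^3 - 10*y^2 - 76*y + 78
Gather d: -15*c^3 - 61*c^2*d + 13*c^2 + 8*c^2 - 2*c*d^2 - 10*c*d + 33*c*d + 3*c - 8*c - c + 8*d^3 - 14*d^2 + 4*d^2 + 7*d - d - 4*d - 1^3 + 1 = -15*c^3 + 21*c^2 - 6*c + 8*d^3 + d^2*(-2*c - 10) + d*(-61*c^2 + 23*c + 2)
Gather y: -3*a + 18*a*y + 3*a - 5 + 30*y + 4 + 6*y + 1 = y*(18*a + 36)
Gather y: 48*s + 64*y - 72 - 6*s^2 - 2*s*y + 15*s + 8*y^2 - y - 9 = -6*s^2 + 63*s + 8*y^2 + y*(63 - 2*s) - 81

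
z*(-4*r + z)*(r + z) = -4*r^2*z - 3*r*z^2 + z^3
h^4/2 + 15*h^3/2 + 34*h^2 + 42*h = h*(h/2 + 1)*(h + 6)*(h + 7)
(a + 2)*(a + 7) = a^2 + 9*a + 14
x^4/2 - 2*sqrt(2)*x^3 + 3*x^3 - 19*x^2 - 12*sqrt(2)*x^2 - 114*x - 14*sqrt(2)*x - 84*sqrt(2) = (x/2 + sqrt(2)/2)*(x + 6)*(x - 7*sqrt(2))*(x + 2*sqrt(2))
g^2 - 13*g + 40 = (g - 8)*(g - 5)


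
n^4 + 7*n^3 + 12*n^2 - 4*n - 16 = (n - 1)*(n + 2)^2*(n + 4)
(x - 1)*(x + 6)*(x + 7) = x^3 + 12*x^2 + 29*x - 42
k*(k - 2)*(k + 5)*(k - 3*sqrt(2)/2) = k^4 - 3*sqrt(2)*k^3/2 + 3*k^3 - 10*k^2 - 9*sqrt(2)*k^2/2 + 15*sqrt(2)*k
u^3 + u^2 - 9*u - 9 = (u - 3)*(u + 1)*(u + 3)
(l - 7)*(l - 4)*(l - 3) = l^3 - 14*l^2 + 61*l - 84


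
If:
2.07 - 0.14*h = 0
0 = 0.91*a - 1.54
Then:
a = 1.69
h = 14.79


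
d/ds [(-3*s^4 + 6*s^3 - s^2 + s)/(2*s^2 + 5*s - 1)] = (-12*s^5 - 33*s^4 + 72*s^3 - 25*s^2 + 2*s - 1)/(4*s^4 + 20*s^3 + 21*s^2 - 10*s + 1)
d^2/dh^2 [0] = 0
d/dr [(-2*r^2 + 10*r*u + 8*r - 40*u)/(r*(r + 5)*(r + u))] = 2*(r*(r + 5)*(r + u)*(-2*r + 5*u + 4) + r*(r + 5)*(r^2 - 5*r*u - 4*r + 20*u) + r*(r + u)*(r^2 - 5*r*u - 4*r + 20*u) + (r + 5)*(r + u)*(r^2 - 5*r*u - 4*r + 20*u))/(r^2*(r + 5)^2*(r + u)^2)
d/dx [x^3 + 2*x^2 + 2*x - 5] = 3*x^2 + 4*x + 2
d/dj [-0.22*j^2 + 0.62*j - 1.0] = 0.62 - 0.44*j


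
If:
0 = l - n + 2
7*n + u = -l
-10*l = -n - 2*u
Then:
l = -26/25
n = 24/25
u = -142/25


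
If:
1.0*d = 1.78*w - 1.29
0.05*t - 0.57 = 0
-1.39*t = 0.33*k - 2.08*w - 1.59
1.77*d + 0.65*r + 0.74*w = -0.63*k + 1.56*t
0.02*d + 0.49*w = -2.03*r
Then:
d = 9.65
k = -4.47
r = -1.58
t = 11.40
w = 6.15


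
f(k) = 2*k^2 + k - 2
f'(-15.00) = -59.00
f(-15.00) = 433.00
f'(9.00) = 37.00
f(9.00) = 169.00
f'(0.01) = 1.04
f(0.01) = -1.99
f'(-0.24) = 0.04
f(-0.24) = -2.12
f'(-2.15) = -7.60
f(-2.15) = 5.10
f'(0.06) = 1.24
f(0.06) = -1.93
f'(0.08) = 1.32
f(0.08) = -1.91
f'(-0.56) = -1.24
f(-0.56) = -1.93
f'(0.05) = 1.20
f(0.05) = -1.94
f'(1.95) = 8.80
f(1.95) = 7.56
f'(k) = 4*k + 1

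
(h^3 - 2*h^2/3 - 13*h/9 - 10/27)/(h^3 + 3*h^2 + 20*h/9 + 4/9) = (h - 5/3)/(h + 2)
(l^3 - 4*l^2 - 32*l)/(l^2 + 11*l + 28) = l*(l - 8)/(l + 7)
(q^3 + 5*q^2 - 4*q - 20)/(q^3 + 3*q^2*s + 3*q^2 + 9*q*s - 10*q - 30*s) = (q + 2)/(q + 3*s)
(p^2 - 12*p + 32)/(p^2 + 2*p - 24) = (p - 8)/(p + 6)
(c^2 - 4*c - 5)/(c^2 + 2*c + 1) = (c - 5)/(c + 1)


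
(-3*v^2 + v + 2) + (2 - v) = 4 - 3*v^2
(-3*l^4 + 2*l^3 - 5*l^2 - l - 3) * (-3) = 9*l^4 - 6*l^3 + 15*l^2 + 3*l + 9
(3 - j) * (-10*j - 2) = 10*j^2 - 28*j - 6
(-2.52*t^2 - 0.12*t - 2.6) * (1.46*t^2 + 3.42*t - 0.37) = -3.6792*t^4 - 8.7936*t^3 - 3.274*t^2 - 8.8476*t + 0.962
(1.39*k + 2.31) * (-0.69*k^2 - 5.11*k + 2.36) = -0.9591*k^3 - 8.6968*k^2 - 8.5237*k + 5.4516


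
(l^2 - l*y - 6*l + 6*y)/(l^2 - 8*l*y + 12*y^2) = (l^2 - l*y - 6*l + 6*y)/(l^2 - 8*l*y + 12*y^2)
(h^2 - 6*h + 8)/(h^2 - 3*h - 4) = (h - 2)/(h + 1)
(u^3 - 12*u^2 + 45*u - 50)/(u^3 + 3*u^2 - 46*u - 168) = (u^3 - 12*u^2 + 45*u - 50)/(u^3 + 3*u^2 - 46*u - 168)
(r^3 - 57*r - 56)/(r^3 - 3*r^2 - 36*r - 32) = (r + 7)/(r + 4)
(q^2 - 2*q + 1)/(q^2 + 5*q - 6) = (q - 1)/(q + 6)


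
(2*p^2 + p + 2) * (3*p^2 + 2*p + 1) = 6*p^4 + 7*p^3 + 10*p^2 + 5*p + 2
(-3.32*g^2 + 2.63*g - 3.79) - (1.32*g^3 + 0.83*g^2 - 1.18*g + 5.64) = -1.32*g^3 - 4.15*g^2 + 3.81*g - 9.43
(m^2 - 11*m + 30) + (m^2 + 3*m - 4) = 2*m^2 - 8*m + 26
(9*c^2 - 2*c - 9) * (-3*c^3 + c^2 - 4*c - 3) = -27*c^5 + 15*c^4 - 11*c^3 - 28*c^2 + 42*c + 27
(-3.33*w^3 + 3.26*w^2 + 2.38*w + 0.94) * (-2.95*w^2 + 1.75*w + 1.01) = 9.8235*w^5 - 15.4445*w^4 - 4.6793*w^3 + 4.6846*w^2 + 4.0488*w + 0.9494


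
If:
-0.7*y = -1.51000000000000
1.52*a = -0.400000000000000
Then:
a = -0.26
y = 2.16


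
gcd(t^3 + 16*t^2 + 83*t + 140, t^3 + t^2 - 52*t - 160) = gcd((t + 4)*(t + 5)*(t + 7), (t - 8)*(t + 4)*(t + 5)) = t^2 + 9*t + 20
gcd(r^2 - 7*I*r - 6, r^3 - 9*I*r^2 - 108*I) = r - 6*I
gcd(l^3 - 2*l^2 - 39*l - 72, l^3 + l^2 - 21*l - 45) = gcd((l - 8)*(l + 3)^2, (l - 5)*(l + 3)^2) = l^2 + 6*l + 9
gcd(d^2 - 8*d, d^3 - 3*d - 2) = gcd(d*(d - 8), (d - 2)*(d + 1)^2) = 1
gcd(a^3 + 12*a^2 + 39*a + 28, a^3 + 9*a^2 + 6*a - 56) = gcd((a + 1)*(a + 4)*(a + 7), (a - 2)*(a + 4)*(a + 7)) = a^2 + 11*a + 28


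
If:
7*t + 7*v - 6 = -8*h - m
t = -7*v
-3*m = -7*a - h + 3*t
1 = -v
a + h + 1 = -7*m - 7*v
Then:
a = 333/82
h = -1893/410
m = 192/205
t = 7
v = -1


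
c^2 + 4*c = c*(c + 4)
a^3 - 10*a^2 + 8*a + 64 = (a - 8)*(a - 4)*(a + 2)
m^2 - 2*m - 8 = (m - 4)*(m + 2)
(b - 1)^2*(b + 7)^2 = b^4 + 12*b^3 + 22*b^2 - 84*b + 49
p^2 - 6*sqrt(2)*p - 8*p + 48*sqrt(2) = (p - 8)*(p - 6*sqrt(2))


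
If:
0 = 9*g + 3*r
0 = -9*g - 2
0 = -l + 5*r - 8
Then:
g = -2/9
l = -14/3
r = 2/3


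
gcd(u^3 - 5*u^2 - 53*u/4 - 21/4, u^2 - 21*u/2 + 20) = 1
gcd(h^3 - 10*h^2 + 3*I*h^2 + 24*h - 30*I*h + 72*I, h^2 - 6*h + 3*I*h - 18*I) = h^2 + h*(-6 + 3*I) - 18*I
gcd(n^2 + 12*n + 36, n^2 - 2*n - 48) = n + 6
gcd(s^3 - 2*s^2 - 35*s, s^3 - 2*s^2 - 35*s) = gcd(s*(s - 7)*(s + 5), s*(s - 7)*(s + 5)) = s^3 - 2*s^2 - 35*s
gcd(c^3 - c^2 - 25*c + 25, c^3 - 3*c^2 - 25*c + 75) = c^2 - 25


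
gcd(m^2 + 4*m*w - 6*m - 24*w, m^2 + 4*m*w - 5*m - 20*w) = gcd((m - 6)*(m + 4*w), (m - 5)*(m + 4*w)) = m + 4*w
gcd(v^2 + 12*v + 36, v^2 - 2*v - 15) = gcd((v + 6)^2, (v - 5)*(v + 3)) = 1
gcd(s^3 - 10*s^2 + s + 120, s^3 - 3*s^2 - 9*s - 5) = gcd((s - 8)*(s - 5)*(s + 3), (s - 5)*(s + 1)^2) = s - 5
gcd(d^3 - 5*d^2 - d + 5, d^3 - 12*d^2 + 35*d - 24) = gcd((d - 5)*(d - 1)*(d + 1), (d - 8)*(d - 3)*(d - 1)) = d - 1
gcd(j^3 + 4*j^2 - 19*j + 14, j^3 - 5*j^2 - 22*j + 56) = j - 2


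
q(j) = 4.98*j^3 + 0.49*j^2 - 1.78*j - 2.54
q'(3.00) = 135.62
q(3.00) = 130.99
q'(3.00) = 135.62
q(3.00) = 130.99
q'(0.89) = 10.93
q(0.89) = -0.23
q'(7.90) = 938.37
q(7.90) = 2469.31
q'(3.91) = 230.46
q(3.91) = 295.68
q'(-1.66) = 37.76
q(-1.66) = -21.01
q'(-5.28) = 409.55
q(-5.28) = -712.53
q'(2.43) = 88.82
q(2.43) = 67.49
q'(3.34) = 168.16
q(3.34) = 182.53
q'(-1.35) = 24.13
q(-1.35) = -11.50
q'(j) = 14.94*j^2 + 0.98*j - 1.78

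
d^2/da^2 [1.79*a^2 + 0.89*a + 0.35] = 3.58000000000000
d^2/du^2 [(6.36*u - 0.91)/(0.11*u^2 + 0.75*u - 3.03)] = ((0.22*u + 0.75)*(0.44*u + 1.5)*(6.36*u - 0.91) - (4.1976*u + 9.3398)*(0.11*u^2 + 0.75*u - 3.03))/(0.11*u^2 + 0.75*u - 3.03)^3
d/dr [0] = 0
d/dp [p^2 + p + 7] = 2*p + 1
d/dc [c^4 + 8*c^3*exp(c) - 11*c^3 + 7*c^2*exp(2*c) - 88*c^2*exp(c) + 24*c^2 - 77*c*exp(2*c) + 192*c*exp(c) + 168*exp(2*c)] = 8*c^3*exp(c) + 4*c^3 + 14*c^2*exp(2*c) - 64*c^2*exp(c) - 33*c^2 - 140*c*exp(2*c) + 16*c*exp(c) + 48*c + 259*exp(2*c) + 192*exp(c)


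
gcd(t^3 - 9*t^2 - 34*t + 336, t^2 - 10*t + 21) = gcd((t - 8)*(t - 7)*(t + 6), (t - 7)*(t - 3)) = t - 7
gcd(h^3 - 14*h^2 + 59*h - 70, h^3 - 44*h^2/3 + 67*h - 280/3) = h^2 - 12*h + 35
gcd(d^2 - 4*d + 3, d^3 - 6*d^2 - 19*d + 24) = d - 1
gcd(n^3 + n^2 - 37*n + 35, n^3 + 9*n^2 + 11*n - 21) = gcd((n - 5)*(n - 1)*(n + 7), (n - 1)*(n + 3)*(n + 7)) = n^2 + 6*n - 7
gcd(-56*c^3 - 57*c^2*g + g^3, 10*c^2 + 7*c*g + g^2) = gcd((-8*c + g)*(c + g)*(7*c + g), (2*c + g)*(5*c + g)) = 1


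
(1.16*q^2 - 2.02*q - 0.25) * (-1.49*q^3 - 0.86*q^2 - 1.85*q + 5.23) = -1.7284*q^5 + 2.0122*q^4 - 0.0362999999999998*q^3 + 10.0188*q^2 - 10.1021*q - 1.3075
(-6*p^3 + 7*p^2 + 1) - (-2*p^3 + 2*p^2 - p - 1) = -4*p^3 + 5*p^2 + p + 2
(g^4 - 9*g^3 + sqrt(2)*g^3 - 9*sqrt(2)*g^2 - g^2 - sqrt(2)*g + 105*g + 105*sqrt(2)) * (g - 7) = g^5 - 16*g^4 + sqrt(2)*g^4 - 16*sqrt(2)*g^3 + 62*g^3 + 62*sqrt(2)*g^2 + 112*g^2 - 735*g + 112*sqrt(2)*g - 735*sqrt(2)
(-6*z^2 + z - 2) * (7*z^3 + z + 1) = -42*z^5 + 7*z^4 - 20*z^3 - 5*z^2 - z - 2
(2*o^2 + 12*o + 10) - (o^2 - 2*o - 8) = o^2 + 14*o + 18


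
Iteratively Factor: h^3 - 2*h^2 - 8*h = (h + 2)*(h^2 - 4*h) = (h - 4)*(h + 2)*(h)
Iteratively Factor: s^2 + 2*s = (s + 2)*(s)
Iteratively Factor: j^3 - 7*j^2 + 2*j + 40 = (j + 2)*(j^2 - 9*j + 20) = (j - 5)*(j + 2)*(j - 4)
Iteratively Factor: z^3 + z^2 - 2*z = (z)*(z^2 + z - 2) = z*(z - 1)*(z + 2)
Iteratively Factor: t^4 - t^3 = (t)*(t^3 - t^2) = t^2*(t^2 - t) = t^3*(t - 1)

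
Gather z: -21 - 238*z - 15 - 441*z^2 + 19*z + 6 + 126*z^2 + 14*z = -315*z^2 - 205*z - 30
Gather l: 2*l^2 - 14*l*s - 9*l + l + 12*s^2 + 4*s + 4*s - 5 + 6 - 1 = 2*l^2 + l*(-14*s - 8) + 12*s^2 + 8*s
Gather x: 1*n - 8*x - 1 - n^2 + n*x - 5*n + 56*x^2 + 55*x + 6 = -n^2 - 4*n + 56*x^2 + x*(n + 47) + 5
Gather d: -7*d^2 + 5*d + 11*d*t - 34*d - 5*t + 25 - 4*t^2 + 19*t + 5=-7*d^2 + d*(11*t - 29) - 4*t^2 + 14*t + 30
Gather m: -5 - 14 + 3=-16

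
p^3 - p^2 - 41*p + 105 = (p - 5)*(p - 3)*(p + 7)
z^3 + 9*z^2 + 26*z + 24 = (z + 2)*(z + 3)*(z + 4)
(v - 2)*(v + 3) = v^2 + v - 6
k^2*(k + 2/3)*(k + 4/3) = k^4 + 2*k^3 + 8*k^2/9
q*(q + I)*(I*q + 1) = I*q^3 + I*q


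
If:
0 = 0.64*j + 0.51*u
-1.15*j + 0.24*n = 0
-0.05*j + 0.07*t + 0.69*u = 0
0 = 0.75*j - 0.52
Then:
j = 0.69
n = 3.32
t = 9.07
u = -0.87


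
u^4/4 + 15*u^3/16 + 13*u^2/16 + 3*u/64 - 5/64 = (u/4 + 1/4)*(u - 1/4)*(u + 1/2)*(u + 5/2)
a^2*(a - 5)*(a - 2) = a^4 - 7*a^3 + 10*a^2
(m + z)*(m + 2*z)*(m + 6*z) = m^3 + 9*m^2*z + 20*m*z^2 + 12*z^3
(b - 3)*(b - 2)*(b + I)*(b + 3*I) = b^4 - 5*b^3 + 4*I*b^3 + 3*b^2 - 20*I*b^2 + 15*b + 24*I*b - 18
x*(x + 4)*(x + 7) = x^3 + 11*x^2 + 28*x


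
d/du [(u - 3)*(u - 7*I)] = 2*u - 3 - 7*I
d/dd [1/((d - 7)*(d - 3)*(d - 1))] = (-(d - 7)*(d - 3) - (d - 7)*(d - 1) - (d - 3)*(d - 1))/((d - 7)^2*(d - 3)^2*(d - 1)^2)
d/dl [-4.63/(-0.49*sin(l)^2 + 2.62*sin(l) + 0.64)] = (12.1306 - 4.5374*sin(l))*cos(l)/(-0.49*sin(l)^2 + 2.62*sin(l) + 0.64)^2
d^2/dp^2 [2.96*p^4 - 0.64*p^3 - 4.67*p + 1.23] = p*(35.52*p - 3.84)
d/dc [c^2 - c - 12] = 2*c - 1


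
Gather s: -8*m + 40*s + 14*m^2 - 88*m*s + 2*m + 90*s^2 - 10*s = 14*m^2 - 6*m + 90*s^2 + s*(30 - 88*m)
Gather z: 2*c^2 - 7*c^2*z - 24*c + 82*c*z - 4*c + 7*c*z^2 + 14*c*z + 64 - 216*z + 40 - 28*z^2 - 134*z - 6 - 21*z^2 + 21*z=2*c^2 - 28*c + z^2*(7*c - 49) + z*(-7*c^2 + 96*c - 329) + 98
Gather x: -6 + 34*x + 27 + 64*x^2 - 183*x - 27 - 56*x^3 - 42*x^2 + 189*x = -56*x^3 + 22*x^2 + 40*x - 6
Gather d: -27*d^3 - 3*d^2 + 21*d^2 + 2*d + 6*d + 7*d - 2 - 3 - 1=-27*d^3 + 18*d^2 + 15*d - 6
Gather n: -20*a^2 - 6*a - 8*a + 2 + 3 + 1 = -20*a^2 - 14*a + 6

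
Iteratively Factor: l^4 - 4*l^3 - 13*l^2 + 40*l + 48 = (l - 4)*(l^3 - 13*l - 12) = (l - 4)^2*(l^2 + 4*l + 3) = (l - 4)^2*(l + 1)*(l + 3)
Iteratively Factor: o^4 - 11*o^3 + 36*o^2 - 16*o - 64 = (o - 4)*(o^3 - 7*o^2 + 8*o + 16) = (o - 4)*(o + 1)*(o^2 - 8*o + 16) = (o - 4)^2*(o + 1)*(o - 4)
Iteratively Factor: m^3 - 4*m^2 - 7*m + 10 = (m + 2)*(m^2 - 6*m + 5) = (m - 5)*(m + 2)*(m - 1)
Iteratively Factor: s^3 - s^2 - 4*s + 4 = (s - 1)*(s^2 - 4) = (s - 2)*(s - 1)*(s + 2)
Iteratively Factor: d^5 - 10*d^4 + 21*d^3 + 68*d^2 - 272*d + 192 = (d - 4)*(d^4 - 6*d^3 - 3*d^2 + 56*d - 48) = (d - 4)*(d + 3)*(d^3 - 9*d^2 + 24*d - 16) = (d - 4)*(d - 1)*(d + 3)*(d^2 - 8*d + 16) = (d - 4)^2*(d - 1)*(d + 3)*(d - 4)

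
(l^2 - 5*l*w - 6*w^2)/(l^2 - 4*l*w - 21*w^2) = (-l^2 + 5*l*w + 6*w^2)/(-l^2 + 4*l*w + 21*w^2)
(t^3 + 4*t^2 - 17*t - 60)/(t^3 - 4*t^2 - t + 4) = (t^2 + 8*t + 15)/(t^2 - 1)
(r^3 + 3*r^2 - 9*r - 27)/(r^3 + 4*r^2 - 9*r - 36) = (r + 3)/(r + 4)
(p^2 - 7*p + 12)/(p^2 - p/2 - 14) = 2*(p - 3)/(2*p + 7)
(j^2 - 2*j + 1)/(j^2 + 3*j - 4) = (j - 1)/(j + 4)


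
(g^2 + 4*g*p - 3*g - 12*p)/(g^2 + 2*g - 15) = (g + 4*p)/(g + 5)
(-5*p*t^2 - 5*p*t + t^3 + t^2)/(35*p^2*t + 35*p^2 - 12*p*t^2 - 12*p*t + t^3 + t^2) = -t/(7*p - t)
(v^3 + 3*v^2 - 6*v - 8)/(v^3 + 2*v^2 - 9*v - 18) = (v^3 + 3*v^2 - 6*v - 8)/(v^3 + 2*v^2 - 9*v - 18)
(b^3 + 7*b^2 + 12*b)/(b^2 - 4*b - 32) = b*(b + 3)/(b - 8)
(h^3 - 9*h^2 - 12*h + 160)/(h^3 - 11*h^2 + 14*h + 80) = (h + 4)/(h + 2)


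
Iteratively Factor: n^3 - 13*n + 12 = (n - 3)*(n^2 + 3*n - 4) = (n - 3)*(n + 4)*(n - 1)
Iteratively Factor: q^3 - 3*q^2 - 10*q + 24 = (q + 3)*(q^2 - 6*q + 8) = (q - 4)*(q + 3)*(q - 2)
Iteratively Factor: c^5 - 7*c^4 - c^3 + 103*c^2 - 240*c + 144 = (c - 3)*(c^4 - 4*c^3 - 13*c^2 + 64*c - 48) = (c - 3)*(c + 4)*(c^3 - 8*c^2 + 19*c - 12) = (c - 3)*(c - 1)*(c + 4)*(c^2 - 7*c + 12) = (c - 4)*(c - 3)*(c - 1)*(c + 4)*(c - 3)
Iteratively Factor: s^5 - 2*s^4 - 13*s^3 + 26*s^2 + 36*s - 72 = (s - 2)*(s^4 - 13*s^2 + 36) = (s - 3)*(s - 2)*(s^3 + 3*s^2 - 4*s - 12) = (s - 3)*(s - 2)*(s + 3)*(s^2 - 4) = (s - 3)*(s - 2)^2*(s + 3)*(s + 2)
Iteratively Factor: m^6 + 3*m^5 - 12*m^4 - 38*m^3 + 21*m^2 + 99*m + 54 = (m + 3)*(m^5 - 12*m^3 - 2*m^2 + 27*m + 18) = (m + 3)^2*(m^4 - 3*m^3 - 3*m^2 + 7*m + 6) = (m - 3)*(m + 3)^2*(m^3 - 3*m - 2) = (m - 3)*(m + 1)*(m + 3)^2*(m^2 - m - 2) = (m - 3)*(m + 1)^2*(m + 3)^2*(m - 2)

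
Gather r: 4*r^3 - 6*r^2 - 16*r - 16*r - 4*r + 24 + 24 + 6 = 4*r^3 - 6*r^2 - 36*r + 54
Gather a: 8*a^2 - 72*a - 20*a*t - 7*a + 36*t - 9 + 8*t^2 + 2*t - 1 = 8*a^2 + a*(-20*t - 79) + 8*t^2 + 38*t - 10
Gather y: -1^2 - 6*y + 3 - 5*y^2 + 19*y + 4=-5*y^2 + 13*y + 6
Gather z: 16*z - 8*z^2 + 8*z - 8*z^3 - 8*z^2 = -8*z^3 - 16*z^2 + 24*z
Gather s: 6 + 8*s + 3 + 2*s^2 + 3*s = 2*s^2 + 11*s + 9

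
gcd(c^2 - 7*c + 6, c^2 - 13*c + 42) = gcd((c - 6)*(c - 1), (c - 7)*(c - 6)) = c - 6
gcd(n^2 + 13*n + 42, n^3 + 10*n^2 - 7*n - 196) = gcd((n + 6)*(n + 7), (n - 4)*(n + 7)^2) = n + 7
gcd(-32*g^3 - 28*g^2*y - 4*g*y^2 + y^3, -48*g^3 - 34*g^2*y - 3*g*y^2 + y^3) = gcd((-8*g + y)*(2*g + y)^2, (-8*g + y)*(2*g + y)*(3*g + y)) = -16*g^2 - 6*g*y + y^2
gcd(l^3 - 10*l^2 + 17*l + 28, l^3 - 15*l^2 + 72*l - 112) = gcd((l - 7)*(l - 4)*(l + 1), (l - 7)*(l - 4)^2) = l^2 - 11*l + 28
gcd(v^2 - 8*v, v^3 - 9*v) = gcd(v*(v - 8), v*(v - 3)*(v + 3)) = v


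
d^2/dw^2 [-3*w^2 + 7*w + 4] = -6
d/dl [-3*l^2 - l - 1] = -6*l - 1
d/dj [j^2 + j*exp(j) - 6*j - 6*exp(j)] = j*exp(j) + 2*j - 5*exp(j) - 6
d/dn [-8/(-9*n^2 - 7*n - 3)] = 8*(-18*n - 7)/(9*n^2 + 7*n + 3)^2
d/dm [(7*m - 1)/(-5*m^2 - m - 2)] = (-35*m^2 - 7*m + (7*m - 1)*(10*m + 1) - 14)/(5*m^2 + m + 2)^2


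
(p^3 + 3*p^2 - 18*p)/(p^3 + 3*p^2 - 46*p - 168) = p*(p - 3)/(p^2 - 3*p - 28)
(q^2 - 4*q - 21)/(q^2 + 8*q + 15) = (q - 7)/(q + 5)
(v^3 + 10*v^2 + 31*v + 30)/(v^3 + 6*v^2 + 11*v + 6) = (v + 5)/(v + 1)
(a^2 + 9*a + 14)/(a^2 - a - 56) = (a + 2)/(a - 8)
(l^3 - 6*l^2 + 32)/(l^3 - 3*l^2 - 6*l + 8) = (l - 4)/(l - 1)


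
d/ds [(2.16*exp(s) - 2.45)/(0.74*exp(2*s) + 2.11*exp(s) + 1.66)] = (-1.5984*exp(2*s) + 3.626*exp(s) + 8.7551)*exp(s)/(0.5476*exp(4*s) + 3.1228*exp(3*s) + 6.9089*exp(2*s) + 7.0052*exp(s) + 2.7556)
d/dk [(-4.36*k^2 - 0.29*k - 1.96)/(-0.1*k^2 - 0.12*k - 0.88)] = (0.4942*k^2 + 7.2816*k + 0.02)/(0.01*k^4 + 0.024*k^3 + 0.1904*k^2 + 0.2112*k + 0.7744)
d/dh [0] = 0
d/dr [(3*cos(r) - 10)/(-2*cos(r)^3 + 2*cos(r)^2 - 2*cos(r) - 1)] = 4*(-12*cos(r)^3 + 66*cos(r)^2 - 40*cos(r) + 23)*sin(r)/(7*cos(r) - 2*cos(2*r) + cos(3*r))^2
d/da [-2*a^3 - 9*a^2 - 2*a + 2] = -6*a^2 - 18*a - 2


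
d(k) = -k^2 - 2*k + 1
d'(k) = -2*k - 2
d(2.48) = -10.11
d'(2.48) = -6.96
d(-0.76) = 1.94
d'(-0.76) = -0.48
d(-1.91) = 1.17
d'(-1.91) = 1.82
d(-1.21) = 1.96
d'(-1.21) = 0.42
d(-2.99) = -1.96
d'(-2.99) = 3.98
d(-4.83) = -12.67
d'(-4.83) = 7.66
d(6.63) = -56.22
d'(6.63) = -15.26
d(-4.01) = -7.06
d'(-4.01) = 6.02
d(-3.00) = -2.00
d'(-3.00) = 4.00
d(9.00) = -98.00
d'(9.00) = -20.00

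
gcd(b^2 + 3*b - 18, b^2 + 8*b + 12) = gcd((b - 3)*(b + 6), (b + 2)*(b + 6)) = b + 6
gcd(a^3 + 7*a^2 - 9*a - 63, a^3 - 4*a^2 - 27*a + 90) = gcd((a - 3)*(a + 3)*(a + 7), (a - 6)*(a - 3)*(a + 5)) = a - 3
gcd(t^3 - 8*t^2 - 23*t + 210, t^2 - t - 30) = t^2 - t - 30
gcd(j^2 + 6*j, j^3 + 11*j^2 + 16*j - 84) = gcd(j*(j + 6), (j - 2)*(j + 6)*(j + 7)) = j + 6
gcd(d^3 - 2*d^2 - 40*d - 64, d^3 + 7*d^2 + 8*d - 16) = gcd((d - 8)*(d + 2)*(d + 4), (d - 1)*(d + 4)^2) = d + 4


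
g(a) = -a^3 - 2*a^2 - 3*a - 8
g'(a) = -3*a^2 - 4*a - 3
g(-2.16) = -0.77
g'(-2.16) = -8.36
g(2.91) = -58.31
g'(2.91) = -40.04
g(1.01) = -14.10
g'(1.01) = -10.10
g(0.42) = -9.69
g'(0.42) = -5.21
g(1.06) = -14.62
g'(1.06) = -10.61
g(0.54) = -10.36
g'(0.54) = -6.03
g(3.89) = -108.80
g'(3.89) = -63.96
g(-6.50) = 201.62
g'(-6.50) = -103.75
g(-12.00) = 1468.00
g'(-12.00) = -387.00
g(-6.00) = 154.00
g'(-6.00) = -87.00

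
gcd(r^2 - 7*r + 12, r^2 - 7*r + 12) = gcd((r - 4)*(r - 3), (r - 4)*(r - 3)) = r^2 - 7*r + 12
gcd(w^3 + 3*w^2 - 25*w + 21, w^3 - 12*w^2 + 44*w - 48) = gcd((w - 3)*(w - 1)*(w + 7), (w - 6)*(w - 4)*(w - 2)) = 1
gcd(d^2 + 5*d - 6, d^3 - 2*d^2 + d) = d - 1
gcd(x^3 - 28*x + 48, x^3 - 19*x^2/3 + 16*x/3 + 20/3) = x - 2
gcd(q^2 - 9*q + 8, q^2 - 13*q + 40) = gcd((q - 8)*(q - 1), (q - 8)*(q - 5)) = q - 8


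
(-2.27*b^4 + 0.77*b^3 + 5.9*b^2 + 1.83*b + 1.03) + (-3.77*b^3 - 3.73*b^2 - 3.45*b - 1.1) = -2.27*b^4 - 3.0*b^3 + 2.17*b^2 - 1.62*b - 0.0700000000000001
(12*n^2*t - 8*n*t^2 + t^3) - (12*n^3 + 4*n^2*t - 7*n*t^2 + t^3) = -12*n^3 + 8*n^2*t - n*t^2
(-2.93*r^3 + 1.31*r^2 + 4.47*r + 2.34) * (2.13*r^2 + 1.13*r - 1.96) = -6.2409*r^5 - 0.5206*r^4 + 16.7442*r^3 + 7.4677*r^2 - 6.117*r - 4.5864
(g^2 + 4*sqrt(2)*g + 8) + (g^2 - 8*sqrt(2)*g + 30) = 2*g^2 - 4*sqrt(2)*g + 38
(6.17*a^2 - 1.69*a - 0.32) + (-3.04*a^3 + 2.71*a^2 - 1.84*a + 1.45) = -3.04*a^3 + 8.88*a^2 - 3.53*a + 1.13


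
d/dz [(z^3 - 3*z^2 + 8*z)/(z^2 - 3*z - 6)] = (z^4 - 6*z^3 - 17*z^2 + 36*z - 48)/(z^4 - 6*z^3 - 3*z^2 + 36*z + 36)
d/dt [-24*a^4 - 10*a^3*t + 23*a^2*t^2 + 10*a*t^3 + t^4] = -10*a^3 + 46*a^2*t + 30*a*t^2 + 4*t^3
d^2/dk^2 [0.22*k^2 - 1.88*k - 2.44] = 0.440000000000000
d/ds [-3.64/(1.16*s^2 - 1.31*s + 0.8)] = (8.4448*s - 4.7684)/(1.16*s^2 - 1.31*s + 0.8)^2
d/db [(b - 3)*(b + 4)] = 2*b + 1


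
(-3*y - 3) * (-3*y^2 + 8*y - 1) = 9*y^3 - 15*y^2 - 21*y + 3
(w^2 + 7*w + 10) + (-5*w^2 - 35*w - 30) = -4*w^2 - 28*w - 20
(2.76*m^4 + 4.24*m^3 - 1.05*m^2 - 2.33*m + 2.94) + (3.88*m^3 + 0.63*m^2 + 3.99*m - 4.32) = 2.76*m^4 + 8.12*m^3 - 0.42*m^2 + 1.66*m - 1.38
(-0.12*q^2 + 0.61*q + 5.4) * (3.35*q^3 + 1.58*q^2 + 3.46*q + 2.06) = -0.402*q^5 + 1.8539*q^4 + 18.6386*q^3 + 10.3954*q^2 + 19.9406*q + 11.124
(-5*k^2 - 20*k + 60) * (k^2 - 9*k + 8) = -5*k^4 + 25*k^3 + 200*k^2 - 700*k + 480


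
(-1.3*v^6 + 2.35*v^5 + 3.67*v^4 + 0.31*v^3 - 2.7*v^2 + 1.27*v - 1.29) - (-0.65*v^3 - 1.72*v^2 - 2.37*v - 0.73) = -1.3*v^6 + 2.35*v^5 + 3.67*v^4 + 0.96*v^3 - 0.98*v^2 + 3.64*v - 0.56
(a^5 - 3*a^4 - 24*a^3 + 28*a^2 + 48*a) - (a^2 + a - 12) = a^5 - 3*a^4 - 24*a^3 + 27*a^2 + 47*a + 12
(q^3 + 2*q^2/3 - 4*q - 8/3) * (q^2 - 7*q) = q^5 - 19*q^4/3 - 26*q^3/3 + 76*q^2/3 + 56*q/3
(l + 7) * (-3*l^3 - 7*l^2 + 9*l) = -3*l^4 - 28*l^3 - 40*l^2 + 63*l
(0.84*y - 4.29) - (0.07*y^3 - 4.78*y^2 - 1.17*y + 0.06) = -0.07*y^3 + 4.78*y^2 + 2.01*y - 4.35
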